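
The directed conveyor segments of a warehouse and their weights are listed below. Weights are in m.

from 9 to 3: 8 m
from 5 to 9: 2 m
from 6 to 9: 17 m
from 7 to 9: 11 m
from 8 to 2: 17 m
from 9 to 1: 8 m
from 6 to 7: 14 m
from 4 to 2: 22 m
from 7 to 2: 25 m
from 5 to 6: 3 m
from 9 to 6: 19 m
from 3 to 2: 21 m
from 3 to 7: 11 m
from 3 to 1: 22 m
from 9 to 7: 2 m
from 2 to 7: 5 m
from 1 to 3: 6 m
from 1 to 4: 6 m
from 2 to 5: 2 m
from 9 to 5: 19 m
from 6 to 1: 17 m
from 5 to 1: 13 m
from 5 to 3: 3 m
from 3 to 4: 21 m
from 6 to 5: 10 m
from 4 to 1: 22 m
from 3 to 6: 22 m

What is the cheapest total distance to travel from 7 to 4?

25 m

Settle nodes by increasing distance from 7:
7: 0
9: 11  (via 7)
1: 19  (via 9)
3: 19  (via 9)
2: 25  (via 7)
4: 25  (via 1)
Shortest route: 7–9–1–4 = 25 m.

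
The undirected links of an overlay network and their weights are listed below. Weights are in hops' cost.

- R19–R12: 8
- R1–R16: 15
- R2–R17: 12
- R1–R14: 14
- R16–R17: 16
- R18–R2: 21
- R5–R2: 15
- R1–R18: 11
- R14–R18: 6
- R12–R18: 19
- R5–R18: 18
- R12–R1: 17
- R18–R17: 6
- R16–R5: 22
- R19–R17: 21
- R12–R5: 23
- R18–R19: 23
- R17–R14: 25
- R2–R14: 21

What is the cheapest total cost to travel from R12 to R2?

37 hops' cost

Running Dijkstra from R12:
R12: 0
R19: 8  (via R12)
R1: 17  (via R12)
R18: 19  (via R12)
R5: 23  (via R12)
R14: 25  (via R18)
R17: 25  (via R18)
R16: 32  (via R1)
R2: 37  (via R17)
Shortest route: R12–R18–R17–R2 = 37 hops' cost.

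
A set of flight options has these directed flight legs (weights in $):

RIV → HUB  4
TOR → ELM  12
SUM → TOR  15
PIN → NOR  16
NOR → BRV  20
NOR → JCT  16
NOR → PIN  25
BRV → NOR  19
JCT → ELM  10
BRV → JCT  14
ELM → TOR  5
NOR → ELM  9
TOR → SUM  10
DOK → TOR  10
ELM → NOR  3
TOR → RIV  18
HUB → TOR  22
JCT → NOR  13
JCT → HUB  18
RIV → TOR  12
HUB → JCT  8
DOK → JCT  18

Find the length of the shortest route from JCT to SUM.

$25

Candidate routes:
JCT - ELM - TOR - SUM: 10+5+10 = 25
JCT - NOR - ELM - TOR - SUM: 13+9+5+10 = 37
Cheapest is JCT - ELM - TOR - SUM at $25.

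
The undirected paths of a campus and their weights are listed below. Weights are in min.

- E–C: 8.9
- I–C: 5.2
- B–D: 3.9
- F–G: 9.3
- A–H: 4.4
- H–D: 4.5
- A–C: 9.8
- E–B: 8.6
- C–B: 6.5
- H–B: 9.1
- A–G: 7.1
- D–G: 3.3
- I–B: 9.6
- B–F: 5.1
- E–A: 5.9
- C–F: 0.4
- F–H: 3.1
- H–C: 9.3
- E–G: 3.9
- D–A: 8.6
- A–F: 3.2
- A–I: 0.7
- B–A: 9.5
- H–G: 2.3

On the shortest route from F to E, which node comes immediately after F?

A

Compare a few routes:
F - C - E: 0.4+8.9 = 9.3
F - A - E: 3.2+5.9 = 9.1
F - H - G - E: 3.1+2.3+3.9 = 9.3
The minimum is 9.1 min via F - A - E.
So from F the first move is to A.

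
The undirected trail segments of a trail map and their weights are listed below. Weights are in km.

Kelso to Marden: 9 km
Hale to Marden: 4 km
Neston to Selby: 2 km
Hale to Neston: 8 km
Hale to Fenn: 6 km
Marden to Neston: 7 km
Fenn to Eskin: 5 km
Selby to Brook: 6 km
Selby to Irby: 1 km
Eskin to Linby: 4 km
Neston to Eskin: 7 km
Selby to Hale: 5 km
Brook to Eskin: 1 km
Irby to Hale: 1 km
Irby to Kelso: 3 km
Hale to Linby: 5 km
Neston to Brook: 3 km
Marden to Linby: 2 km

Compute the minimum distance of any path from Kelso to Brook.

9 km

Compare a few routes:
Kelso–Irby–Selby–Neston–Brook: 3+1+2+3 = 9
Kelso–Irby–Hale–Linby–Eskin–Brook: 3+1+5+4+1 = 14
Kelso–Irby–Selby–Brook: 3+1+6 = 10
Kelso–Irby–Selby–Neston–Eskin–Brook: 3+1+2+7+1 = 14
The minimum is 9 km via Kelso–Irby–Selby–Neston–Brook.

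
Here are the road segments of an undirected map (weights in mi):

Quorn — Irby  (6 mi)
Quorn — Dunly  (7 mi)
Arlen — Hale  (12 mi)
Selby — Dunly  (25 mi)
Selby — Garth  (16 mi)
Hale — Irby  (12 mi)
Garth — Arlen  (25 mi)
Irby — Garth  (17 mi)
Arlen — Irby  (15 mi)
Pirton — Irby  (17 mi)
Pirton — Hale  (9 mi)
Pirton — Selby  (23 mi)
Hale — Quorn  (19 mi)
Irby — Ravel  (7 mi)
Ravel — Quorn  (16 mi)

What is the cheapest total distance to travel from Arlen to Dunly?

28 mi

Settle nodes by increasing distance from Arlen:
Arlen: 0
Hale: 12  (via Arlen)
Irby: 15  (via Arlen)
Pirton: 21  (via Hale)
Quorn: 21  (via Irby)
Ravel: 22  (via Irby)
Garth: 25  (via Arlen)
Dunly: 28  (via Quorn)
Shortest route: Arlen → Irby → Quorn → Dunly = 28 mi.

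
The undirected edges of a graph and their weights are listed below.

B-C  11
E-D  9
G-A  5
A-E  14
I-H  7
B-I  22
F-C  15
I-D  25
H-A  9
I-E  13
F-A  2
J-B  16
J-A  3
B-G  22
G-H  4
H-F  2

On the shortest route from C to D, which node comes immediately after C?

Enumerating some paths:
C - F - H - G - A - E - D: 15+2+4+5+14+9 = 49
C - F - H - I - E - D: 15+2+7+13+9 = 46
C - F - A - E - D: 15+2+14+9 = 40
Cheapest is C - F - A - E - D at 40.
So from C the first move is to F.

F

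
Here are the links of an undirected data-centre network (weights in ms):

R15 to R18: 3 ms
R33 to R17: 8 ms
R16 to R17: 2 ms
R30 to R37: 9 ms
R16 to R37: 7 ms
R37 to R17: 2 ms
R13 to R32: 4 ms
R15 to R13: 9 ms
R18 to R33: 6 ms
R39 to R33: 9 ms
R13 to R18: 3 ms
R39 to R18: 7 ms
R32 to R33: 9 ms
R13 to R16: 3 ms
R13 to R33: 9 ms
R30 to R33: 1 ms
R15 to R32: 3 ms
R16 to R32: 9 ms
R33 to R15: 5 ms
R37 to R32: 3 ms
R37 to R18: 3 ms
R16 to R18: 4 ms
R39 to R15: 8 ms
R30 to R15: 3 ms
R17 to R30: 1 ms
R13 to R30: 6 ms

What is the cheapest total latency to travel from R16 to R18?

4 ms

Shortest distances from R16:
R16: 0
R17: 2  (via R16)
R13: 3  (via R16)
R30: 3  (via R17)
R33: 4  (via R30)
R37: 4  (via R17)
R18: 4  (via R16)
Shortest route: R16–R18 = 4 ms.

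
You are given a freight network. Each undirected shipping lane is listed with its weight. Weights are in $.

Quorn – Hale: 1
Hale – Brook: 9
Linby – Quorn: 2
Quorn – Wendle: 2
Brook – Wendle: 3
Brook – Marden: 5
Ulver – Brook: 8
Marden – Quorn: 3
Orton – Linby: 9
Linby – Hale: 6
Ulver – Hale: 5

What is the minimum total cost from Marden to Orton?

$14

Compare a few routes:
Marden–Quorn–Linby–Orton: 3+2+9 = 14
Marden–Brook–Wendle–Quorn–Linby–Orton: 5+3+2+2+9 = 21
Marden–Quorn–Hale–Linby–Orton: 3+1+6+9 = 19
Cheapest is Marden–Quorn–Linby–Orton at $14.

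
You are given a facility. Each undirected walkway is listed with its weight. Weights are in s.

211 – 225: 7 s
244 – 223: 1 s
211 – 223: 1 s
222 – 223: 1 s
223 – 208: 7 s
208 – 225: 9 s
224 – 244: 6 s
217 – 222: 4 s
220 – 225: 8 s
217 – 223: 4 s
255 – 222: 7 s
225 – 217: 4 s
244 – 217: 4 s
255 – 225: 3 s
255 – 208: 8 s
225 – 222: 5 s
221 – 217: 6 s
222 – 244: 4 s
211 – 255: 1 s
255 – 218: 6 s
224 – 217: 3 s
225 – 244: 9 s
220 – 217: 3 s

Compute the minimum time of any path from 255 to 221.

Settle nodes by increasing distance from 255:
255: 0
211: 1  (via 255)
223: 2  (via 211)
222: 3  (via 223)
244: 3  (via 223)
225: 3  (via 255)
217: 6  (via 223)
218: 6  (via 255)
208: 8  (via 255)
224: 9  (via 244)
220: 9  (via 217)
221: 12  (via 217)
Shortest route: 255 → 211 → 223 → 217 → 221 = 12 s.

12 s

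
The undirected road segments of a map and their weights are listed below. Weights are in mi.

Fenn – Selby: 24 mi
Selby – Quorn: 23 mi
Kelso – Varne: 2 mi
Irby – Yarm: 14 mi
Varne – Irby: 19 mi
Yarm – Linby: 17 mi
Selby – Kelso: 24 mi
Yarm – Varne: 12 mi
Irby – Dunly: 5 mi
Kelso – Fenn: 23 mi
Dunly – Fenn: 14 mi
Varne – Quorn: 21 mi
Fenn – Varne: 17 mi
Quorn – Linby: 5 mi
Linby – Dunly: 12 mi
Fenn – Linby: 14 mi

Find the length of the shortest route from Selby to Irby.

43 mi

Settle nodes by increasing distance from Selby:
Selby: 0
Quorn: 23  (via Selby)
Kelso: 24  (via Selby)
Fenn: 24  (via Selby)
Varne: 26  (via Kelso)
Linby: 28  (via Quorn)
Yarm: 38  (via Varne)
Dunly: 38  (via Fenn)
Irby: 43  (via Dunly)
Shortest route: Selby–Fenn–Dunly–Irby = 43 mi.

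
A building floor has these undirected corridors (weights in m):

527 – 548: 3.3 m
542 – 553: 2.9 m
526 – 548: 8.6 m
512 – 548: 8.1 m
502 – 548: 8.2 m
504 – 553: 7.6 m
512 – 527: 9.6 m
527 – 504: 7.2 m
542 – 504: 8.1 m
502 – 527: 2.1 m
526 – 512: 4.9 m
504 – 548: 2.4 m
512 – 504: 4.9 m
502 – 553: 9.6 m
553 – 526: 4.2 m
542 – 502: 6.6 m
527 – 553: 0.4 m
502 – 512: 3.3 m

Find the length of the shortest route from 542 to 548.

Compare a few routes:
542 → 553 → 527 → 548: 2.9+0.4+3.3 = 6.6
542 → 504 → 548: 8.1+2.4 = 10.5
542 → 502 → 527 → 548: 6.6+2.1+3.3 = 12
Cheapest is 542 → 553 → 527 → 548 at 6.6 m.

6.6 m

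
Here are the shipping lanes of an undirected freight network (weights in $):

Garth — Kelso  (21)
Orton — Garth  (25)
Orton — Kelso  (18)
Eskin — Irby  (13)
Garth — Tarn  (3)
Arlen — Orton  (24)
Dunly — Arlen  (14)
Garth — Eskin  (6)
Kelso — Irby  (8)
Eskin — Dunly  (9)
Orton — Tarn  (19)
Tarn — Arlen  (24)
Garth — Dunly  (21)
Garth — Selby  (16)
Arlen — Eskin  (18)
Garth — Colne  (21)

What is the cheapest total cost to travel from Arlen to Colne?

$45

Compare a few routes:
Arlen - Tarn - Garth - Colne: 24+3+21 = 48
Arlen - Dunly - Eskin - Garth - Colne: 14+9+6+21 = 50
Arlen - Eskin - Garth - Colne: 18+6+21 = 45
The minimum is $45 via Arlen - Eskin - Garth - Colne.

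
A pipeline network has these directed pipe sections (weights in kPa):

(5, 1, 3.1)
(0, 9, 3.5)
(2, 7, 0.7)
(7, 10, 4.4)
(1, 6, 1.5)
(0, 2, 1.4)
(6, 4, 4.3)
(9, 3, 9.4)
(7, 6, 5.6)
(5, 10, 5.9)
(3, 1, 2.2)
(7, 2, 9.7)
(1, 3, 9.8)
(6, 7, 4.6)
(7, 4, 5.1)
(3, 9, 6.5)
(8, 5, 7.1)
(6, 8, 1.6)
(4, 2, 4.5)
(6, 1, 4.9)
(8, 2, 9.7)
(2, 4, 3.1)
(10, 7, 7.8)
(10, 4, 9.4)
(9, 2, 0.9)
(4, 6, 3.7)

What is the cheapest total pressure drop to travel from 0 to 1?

12.6 kPa

Shortest distances from 0:
0: 0
2: 1.4  (via 0)
7: 2.1  (via 2)
9: 3.5  (via 0)
4: 4.5  (via 2)
10: 6.5  (via 7)
6: 7.7  (via 7)
8: 9.3  (via 6)
1: 12.6  (via 6)
Shortest route: 0–2–7–6–1 = 12.6 kPa.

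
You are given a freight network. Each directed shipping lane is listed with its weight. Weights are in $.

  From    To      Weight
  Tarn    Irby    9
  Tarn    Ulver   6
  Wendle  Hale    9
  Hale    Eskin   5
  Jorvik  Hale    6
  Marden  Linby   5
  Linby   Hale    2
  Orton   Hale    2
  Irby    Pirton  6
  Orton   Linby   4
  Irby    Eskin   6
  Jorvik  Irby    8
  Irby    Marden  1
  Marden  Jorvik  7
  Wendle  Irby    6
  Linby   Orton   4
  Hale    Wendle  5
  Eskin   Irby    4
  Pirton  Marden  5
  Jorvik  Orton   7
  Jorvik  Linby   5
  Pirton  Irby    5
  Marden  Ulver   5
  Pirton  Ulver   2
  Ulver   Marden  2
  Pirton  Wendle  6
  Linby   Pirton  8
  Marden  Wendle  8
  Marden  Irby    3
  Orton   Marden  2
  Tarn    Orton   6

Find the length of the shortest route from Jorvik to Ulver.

$14

Candidate routes:
Jorvik–Irby–Pirton–Ulver: 8+6+2 = 16
Jorvik–Linby–Pirton–Ulver: 5+8+2 = 15
Jorvik–Orton–Marden–Ulver: 7+2+5 = 14
The minimum is $14 via Jorvik–Orton–Marden–Ulver.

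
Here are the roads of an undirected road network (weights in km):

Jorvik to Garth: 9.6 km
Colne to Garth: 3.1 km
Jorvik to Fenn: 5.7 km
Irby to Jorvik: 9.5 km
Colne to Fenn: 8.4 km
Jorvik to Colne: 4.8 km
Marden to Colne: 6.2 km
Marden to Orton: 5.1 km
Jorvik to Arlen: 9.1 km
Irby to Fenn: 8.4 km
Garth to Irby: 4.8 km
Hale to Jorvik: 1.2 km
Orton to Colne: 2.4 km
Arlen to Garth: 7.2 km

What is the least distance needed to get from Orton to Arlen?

Enumerating some paths:
Orton–Colne–Garth–Arlen: 2.4+3.1+7.2 = 12.7
Orton–Colne–Jorvik–Arlen: 2.4+4.8+9.1 = 16.3
The minimum is 12.7 km via Orton–Colne–Garth–Arlen.

12.7 km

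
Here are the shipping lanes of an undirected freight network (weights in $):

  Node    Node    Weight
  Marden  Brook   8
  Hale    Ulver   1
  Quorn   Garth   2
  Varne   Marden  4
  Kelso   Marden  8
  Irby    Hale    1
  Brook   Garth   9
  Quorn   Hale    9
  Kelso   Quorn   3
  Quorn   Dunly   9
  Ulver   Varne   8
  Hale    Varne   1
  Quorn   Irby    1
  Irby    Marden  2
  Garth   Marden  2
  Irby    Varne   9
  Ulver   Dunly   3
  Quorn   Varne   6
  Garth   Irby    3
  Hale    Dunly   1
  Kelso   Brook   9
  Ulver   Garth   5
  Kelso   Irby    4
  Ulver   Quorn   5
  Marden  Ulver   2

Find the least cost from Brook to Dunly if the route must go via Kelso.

Shortest Brook→Kelso: Brook → Kelso = 9
Shortest Kelso→Dunly: Kelso → Irby → Hale → Dunly = 6
Total via Kelso: 9 + 6 = $15.

$15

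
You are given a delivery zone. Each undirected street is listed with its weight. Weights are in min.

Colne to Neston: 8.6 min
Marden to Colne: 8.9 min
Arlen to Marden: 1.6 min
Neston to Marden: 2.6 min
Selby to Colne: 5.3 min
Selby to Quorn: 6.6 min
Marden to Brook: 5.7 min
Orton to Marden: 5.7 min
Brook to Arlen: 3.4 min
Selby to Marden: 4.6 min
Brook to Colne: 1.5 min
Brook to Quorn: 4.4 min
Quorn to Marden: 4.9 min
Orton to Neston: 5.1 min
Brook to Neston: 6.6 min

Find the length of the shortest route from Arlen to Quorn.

Running Dijkstra from Arlen:
Arlen: 0
Marden: 1.6  (via Arlen)
Brook: 3.4  (via Arlen)
Neston: 4.2  (via Marden)
Colne: 4.9  (via Brook)
Selby: 6.2  (via Marden)
Quorn: 6.5  (via Marden)
Shortest route: Arlen–Marden–Quorn = 6.5 min.

6.5 min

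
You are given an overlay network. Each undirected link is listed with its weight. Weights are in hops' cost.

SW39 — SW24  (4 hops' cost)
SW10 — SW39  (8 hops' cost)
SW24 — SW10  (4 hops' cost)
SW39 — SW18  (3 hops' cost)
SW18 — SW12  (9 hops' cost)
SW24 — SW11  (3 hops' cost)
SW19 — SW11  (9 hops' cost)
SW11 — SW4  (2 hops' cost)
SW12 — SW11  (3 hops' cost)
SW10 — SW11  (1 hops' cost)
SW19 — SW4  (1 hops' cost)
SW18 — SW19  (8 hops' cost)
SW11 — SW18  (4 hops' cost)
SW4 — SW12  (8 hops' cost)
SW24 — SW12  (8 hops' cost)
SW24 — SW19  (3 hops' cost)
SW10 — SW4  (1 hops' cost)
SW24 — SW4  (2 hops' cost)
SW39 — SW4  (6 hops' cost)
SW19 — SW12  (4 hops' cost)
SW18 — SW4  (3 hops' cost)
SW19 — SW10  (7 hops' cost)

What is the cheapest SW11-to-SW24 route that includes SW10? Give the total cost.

4 hops' cost

Shortest SW11→SW10: SW11–SW10 = 1
Best SW10 to SW24: SW10–SW4–SW24 costing 3
Total via SW10: 1 + 3 = 4 hops' cost.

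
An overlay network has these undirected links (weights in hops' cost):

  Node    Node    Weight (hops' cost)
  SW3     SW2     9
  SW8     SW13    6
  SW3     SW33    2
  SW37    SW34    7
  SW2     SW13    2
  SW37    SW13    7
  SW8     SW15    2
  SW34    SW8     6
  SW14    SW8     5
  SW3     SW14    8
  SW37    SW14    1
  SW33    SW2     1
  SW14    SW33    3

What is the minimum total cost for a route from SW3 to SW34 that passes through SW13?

Shortest SW3→SW13: SW3 → SW33 → SW2 → SW13 = 5
Best SW13 to SW34: SW13 → SW8 → SW34 costing 12
Total via SW13: 5 + 12 = 17 hops' cost.

17 hops' cost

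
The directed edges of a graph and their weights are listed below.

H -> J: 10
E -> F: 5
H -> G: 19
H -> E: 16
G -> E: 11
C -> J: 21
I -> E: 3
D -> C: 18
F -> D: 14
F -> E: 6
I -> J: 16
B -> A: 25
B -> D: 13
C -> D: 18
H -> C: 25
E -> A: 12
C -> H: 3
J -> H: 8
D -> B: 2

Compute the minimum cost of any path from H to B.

37

Shortest distances from H:
H: 0
J: 10  (via H)
E: 16  (via H)
G: 19  (via H)
F: 21  (via E)
C: 25  (via H)
A: 28  (via E)
D: 35  (via F)
B: 37  (via D)
Shortest route: H–E–F–D–B = 37.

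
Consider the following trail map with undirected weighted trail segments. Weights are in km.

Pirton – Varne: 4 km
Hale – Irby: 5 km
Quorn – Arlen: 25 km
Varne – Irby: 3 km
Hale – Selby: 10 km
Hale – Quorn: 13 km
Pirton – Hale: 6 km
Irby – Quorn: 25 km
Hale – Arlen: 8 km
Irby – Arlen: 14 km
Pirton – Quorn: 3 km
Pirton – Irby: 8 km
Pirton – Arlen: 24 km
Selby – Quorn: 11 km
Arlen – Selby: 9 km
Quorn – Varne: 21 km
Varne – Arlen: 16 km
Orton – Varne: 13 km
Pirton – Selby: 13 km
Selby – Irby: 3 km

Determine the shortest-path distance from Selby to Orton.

19 km

Settle nodes by increasing distance from Selby:
Selby: 0
Irby: 3  (via Selby)
Varne: 6  (via Irby)
Hale: 8  (via Irby)
Arlen: 9  (via Selby)
Pirton: 10  (via Varne)
Quorn: 11  (via Selby)
Orton: 19  (via Varne)
Shortest route: Selby–Irby–Varne–Orton = 19 km.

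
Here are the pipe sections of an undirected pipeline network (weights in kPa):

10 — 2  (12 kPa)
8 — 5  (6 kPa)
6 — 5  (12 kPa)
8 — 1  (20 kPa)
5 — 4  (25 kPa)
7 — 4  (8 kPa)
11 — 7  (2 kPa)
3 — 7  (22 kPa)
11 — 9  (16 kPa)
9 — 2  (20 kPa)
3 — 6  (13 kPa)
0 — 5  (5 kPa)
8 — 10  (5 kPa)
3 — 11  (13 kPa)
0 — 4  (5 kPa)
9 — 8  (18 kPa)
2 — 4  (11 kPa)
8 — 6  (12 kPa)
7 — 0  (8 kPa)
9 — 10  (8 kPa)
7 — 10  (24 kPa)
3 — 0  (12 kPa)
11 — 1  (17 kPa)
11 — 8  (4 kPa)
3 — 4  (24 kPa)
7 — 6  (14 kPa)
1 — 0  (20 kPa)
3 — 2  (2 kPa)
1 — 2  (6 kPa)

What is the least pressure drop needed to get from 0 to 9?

24 kPa

Compare a few routes:
0 - 7 - 11 - 9: 8+2+16 = 26
0 - 5 - 8 - 10 - 9: 5+6+5+8 = 24
0 - 7 - 11 - 8 - 10 - 9: 8+2+4+5+8 = 27
The minimum is 24 kPa via 0 - 5 - 8 - 10 - 9.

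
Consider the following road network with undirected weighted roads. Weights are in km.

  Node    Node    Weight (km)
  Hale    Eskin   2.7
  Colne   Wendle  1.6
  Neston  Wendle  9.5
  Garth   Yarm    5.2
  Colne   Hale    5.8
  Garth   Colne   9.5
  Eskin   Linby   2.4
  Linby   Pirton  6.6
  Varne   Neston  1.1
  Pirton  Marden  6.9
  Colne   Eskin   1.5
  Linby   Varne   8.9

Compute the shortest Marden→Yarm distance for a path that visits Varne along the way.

Best Marden to Varne: Marden → Pirton → Linby → Varne costing 22.4
Shortest Varne→Yarm: Varne → Neston → Wendle → Colne → Garth → Yarm = 26.9
Total via Varne: 22.4 + 26.9 = 49.3 km.

49.3 km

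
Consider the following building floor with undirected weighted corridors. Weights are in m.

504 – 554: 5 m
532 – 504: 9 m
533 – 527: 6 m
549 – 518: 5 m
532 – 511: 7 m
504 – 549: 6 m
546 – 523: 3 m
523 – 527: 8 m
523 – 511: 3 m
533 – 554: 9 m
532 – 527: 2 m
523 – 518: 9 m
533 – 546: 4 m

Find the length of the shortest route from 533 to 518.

Running Dijkstra from 533:
533: 0
546: 4  (via 533)
527: 6  (via 533)
523: 7  (via 546)
532: 8  (via 527)
554: 9  (via 533)
511: 10  (via 523)
504: 14  (via 554)
518: 16  (via 523)
Shortest route: 533–546–523–518 = 16 m.

16 m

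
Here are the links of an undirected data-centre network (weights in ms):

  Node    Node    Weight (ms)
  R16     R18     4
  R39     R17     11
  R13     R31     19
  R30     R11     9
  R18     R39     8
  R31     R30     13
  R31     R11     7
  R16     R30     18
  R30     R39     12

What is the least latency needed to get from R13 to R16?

Shortest distances from R13:
R13: 0
R31: 19  (via R13)
R11: 26  (via R31)
R30: 32  (via R31)
R39: 44  (via R30)
R16: 50  (via R30)
Shortest route: R13 → R31 → R30 → R16 = 50 ms.

50 ms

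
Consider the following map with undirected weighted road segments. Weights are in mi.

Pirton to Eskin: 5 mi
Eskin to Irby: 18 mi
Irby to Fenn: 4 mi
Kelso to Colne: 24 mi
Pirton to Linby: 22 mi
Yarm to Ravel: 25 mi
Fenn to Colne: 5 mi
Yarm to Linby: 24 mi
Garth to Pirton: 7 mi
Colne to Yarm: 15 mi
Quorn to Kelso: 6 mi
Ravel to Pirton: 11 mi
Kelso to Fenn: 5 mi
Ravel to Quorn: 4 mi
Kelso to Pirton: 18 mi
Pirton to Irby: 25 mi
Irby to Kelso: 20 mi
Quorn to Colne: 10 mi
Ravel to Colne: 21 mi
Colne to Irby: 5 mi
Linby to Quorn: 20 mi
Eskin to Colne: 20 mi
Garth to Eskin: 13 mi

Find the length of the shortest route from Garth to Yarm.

Candidate routes:
Garth - Pirton - Ravel - Yarm: 7+11+25 = 43
Garth - Pirton - Ravel - Quorn - Colne - Yarm: 7+11+4+10+15 = 47
The minimum is 43 mi via Garth - Pirton - Ravel - Yarm.

43 mi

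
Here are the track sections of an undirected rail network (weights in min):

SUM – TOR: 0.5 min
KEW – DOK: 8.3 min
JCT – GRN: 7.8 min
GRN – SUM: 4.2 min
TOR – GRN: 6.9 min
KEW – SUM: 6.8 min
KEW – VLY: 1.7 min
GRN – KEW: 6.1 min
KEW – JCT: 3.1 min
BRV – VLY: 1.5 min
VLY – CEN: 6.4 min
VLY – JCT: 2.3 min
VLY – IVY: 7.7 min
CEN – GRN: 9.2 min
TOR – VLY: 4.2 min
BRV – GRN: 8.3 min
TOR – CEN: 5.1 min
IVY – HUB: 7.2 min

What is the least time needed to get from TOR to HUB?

Compare a few routes:
TOR → VLY → IVY → HUB: 4.2+7.7+7.2 = 19.1
TOR → SUM → KEW → VLY → IVY → HUB: 0.5+6.8+1.7+7.7+7.2 = 23.9
The minimum is 19.1 min via TOR → VLY → IVY → HUB.

19.1 min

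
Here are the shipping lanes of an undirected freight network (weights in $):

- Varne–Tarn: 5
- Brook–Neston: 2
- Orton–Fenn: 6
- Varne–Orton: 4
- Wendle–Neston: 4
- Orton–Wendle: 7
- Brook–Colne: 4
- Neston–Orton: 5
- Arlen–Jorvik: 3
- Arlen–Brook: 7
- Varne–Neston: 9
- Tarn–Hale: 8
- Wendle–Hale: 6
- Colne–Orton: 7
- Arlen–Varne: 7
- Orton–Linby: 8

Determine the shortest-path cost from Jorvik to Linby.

Settle nodes by increasing distance from Jorvik:
Jorvik: 0
Arlen: 3  (via Jorvik)
Brook: 10  (via Arlen)
Varne: 10  (via Arlen)
Neston: 12  (via Brook)
Orton: 14  (via Varne)
Colne: 14  (via Brook)
Tarn: 15  (via Varne)
Wendle: 16  (via Neston)
Fenn: 20  (via Orton)
Linby: 22  (via Orton)
Shortest route: Jorvik–Arlen–Varne–Orton–Linby = $22.

$22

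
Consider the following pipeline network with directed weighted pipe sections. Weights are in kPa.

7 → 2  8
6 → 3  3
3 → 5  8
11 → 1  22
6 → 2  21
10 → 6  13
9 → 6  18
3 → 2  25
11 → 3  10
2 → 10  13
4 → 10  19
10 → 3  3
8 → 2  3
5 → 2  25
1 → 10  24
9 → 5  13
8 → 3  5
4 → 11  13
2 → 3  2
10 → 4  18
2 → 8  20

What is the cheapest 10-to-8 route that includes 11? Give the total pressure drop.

Shortest 10→11: 10 → 4 → 11 = 31
Best 11 to 8: 11 → 3 → 2 → 8 costing 55
Total via 11: 31 + 55 = 86 kPa.

86 kPa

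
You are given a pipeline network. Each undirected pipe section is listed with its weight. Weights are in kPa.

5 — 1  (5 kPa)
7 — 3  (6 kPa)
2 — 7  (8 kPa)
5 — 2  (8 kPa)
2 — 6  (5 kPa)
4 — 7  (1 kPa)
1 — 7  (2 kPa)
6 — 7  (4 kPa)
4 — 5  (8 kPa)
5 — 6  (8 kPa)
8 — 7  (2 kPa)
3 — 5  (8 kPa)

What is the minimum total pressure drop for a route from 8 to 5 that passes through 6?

Shortest 8→6: 8 → 7 → 6 = 6
Best 6 to 5: 6 → 5 costing 8
Total via 6: 6 + 8 = 14 kPa.

14 kPa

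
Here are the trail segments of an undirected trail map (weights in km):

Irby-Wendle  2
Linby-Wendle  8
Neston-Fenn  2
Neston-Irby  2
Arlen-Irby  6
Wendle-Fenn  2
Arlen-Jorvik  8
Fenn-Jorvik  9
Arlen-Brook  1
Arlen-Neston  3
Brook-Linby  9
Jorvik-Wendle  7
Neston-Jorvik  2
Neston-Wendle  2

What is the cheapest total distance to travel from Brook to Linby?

9 km

Candidate routes:
Brook - Arlen - Neston - Wendle - Linby: 1+3+2+8 = 14
Brook - Linby: 9 = 9
Cheapest is Brook - Linby at 9 km.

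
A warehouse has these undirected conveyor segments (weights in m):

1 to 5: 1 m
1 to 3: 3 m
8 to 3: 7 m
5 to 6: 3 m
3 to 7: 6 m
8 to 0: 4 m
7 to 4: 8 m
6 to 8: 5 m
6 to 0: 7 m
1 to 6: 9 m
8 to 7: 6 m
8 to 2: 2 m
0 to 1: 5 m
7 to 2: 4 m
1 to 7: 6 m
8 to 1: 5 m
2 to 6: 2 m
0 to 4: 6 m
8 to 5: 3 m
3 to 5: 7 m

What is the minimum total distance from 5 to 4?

12 m

Candidate routes:
5 - 8 - 0 - 4: 3+4+6 = 13
5 - 1 - 7 - 4: 1+6+8 = 15
5 - 1 - 0 - 4: 1+5+6 = 12
Cheapest is 5 - 1 - 0 - 4 at 12 m.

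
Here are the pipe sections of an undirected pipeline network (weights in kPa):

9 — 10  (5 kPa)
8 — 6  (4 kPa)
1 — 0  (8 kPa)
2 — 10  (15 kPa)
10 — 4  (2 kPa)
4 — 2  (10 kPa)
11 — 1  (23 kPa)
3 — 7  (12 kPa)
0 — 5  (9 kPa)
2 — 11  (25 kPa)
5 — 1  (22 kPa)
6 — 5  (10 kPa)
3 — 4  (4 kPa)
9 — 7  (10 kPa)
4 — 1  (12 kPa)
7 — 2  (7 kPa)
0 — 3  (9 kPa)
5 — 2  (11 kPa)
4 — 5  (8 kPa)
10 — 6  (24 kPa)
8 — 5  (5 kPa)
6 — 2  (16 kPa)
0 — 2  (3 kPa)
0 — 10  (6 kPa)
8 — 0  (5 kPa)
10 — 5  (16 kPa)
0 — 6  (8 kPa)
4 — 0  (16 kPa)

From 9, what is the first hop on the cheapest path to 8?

Compare a few routes:
9–10–4–5–8: 5+2+8+5 = 20
9–10–0–8: 5+6+5 = 16
The minimum is 16 kPa via 9–10–0–8.
So from 9 the first move is to 10.

10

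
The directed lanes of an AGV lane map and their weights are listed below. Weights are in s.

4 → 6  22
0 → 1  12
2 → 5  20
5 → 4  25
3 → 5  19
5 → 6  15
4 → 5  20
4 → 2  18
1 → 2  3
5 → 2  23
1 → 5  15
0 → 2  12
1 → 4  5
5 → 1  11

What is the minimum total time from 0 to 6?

39 s

Compare a few routes:
0–1–2–5–6: 12+3+20+15 = 50
0–1–5–6: 12+15+15 = 42
0–1–4–6: 12+5+22 = 39
0–2–5–6: 12+20+15 = 47
The minimum is 39 s via 0–1–4–6.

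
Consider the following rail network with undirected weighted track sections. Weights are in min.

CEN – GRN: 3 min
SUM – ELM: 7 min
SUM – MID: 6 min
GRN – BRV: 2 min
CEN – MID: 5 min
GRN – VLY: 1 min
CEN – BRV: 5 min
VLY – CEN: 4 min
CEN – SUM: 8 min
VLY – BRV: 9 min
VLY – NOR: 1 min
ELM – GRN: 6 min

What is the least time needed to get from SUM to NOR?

Candidate routes:
SUM–ELM–GRN–VLY–NOR: 7+6+1+1 = 15
SUM–CEN–VLY–NOR: 8+4+1 = 13
The minimum is 13 min via SUM–CEN–VLY–NOR.

13 min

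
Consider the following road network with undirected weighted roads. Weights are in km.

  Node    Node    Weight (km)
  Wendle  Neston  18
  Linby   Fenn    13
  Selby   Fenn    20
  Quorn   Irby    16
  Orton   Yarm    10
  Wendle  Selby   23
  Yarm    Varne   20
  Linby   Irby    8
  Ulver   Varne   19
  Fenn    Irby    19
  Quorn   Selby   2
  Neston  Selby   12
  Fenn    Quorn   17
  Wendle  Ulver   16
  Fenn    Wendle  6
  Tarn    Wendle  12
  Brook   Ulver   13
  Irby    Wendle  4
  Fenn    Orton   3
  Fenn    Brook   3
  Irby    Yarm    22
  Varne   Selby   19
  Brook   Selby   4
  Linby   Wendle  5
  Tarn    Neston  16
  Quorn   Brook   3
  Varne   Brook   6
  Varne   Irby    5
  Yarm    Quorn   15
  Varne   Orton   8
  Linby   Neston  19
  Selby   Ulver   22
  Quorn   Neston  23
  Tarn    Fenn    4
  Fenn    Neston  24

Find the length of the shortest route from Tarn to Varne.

13 km

Enumerating some paths:
Tarn–Fenn–Wendle–Irby–Varne: 4+6+4+5 = 19
Tarn–Fenn–Brook–Varne: 4+3+6 = 13
Tarn–Wendle–Irby–Varne: 12+4+5 = 21
Tarn–Fenn–Orton–Varne: 4+3+8 = 15
The minimum is 13 km via Tarn–Fenn–Brook–Varne.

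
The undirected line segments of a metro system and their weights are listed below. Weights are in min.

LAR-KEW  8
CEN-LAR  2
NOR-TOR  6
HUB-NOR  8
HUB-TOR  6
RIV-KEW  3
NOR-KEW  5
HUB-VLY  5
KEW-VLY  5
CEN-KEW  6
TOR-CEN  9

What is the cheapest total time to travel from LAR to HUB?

17 min

Enumerating some paths:
LAR → KEW → VLY → HUB: 8+5+5 = 18
LAR → CEN → TOR → HUB: 2+9+6 = 17
LAR → CEN → KEW → VLY → HUB: 2+6+5+5 = 18
The minimum is 17 min via LAR → CEN → TOR → HUB.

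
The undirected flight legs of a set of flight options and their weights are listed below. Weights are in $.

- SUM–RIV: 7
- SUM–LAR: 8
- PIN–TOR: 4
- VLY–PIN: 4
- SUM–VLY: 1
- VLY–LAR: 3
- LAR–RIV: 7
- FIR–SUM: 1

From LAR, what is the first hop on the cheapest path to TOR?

VLY

Enumerating some paths:
LAR–VLY–PIN–TOR: 3+4+4 = 11
LAR–SUM–VLY–PIN–TOR: 8+1+4+4 = 17
Cheapest is LAR–VLY–PIN–TOR at $11.
So from LAR the first move is to VLY.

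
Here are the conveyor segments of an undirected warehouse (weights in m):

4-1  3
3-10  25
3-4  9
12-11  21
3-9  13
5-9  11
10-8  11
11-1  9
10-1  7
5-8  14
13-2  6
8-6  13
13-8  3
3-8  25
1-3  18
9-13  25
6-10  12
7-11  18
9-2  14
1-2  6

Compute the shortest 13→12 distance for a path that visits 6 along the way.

Shortest 13→6: 13 → 8 → 6 = 16
Shortest 6→12: 6 → 10 → 1 → 11 → 12 = 49
Total via 6: 16 + 49 = 65 m.

65 m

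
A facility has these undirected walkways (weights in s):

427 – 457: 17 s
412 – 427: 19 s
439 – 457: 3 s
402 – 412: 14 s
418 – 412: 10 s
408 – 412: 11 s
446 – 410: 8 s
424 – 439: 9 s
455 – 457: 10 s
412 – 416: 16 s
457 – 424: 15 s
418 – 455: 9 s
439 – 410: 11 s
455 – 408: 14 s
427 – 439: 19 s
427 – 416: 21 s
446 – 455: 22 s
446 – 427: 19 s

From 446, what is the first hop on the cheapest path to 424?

Enumerating some paths:
446 - 410 - 439 - 424: 8+11+9 = 28
446 - 410 - 439 - 457 - 424: 8+11+3+15 = 37
Cheapest is 446 - 410 - 439 - 424 at 28 s.
So from 446 the first move is to 410.

410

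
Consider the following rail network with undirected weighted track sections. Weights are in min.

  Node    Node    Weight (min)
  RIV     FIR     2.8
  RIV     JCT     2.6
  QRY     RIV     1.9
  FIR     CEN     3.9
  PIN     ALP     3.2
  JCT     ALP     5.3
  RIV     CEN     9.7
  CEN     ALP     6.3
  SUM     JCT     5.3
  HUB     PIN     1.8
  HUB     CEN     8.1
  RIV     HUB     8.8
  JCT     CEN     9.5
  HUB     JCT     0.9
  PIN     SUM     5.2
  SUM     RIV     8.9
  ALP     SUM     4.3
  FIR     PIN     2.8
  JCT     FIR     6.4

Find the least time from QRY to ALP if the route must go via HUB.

Best QRY to HUB: QRY → RIV → JCT → HUB costing 5.4
Best HUB to ALP: HUB → PIN → ALP costing 5
Total via HUB: 5.4 + 5 = 10.4 min.

10.4 min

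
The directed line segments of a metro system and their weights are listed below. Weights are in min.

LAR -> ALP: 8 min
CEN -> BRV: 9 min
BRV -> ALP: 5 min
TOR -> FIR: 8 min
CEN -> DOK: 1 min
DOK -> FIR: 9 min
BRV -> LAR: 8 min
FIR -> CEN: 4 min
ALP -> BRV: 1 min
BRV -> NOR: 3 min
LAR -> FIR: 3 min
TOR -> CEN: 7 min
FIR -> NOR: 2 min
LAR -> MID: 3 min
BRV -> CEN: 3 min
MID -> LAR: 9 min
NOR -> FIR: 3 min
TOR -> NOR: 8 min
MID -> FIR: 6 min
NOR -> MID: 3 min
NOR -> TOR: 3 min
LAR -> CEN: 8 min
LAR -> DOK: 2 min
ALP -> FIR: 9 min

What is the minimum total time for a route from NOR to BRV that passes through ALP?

21 min

Best NOR to ALP: NOR → MID → LAR → ALP costing 20
Shortest ALP→BRV: ALP → BRV = 1
Total via ALP: 20 + 1 = 21 min.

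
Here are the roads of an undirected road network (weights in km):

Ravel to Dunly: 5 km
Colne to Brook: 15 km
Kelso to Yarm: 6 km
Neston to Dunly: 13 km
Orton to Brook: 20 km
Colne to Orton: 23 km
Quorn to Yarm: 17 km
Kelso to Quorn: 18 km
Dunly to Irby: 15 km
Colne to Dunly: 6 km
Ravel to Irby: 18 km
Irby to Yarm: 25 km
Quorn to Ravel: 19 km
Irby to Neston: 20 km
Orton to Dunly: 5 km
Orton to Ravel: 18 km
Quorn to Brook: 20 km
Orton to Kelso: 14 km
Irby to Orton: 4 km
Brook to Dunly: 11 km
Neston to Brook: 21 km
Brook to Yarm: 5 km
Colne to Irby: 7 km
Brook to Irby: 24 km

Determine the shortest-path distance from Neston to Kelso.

32 km

Shortest distances from Neston:
Neston: 0
Dunly: 13  (via Neston)
Ravel: 18  (via Dunly)
Orton: 18  (via Dunly)
Colne: 19  (via Dunly)
Irby: 20  (via Neston)
Brook: 21  (via Neston)
Yarm: 26  (via Brook)
Kelso: 32  (via Orton)
Shortest route: Neston → Dunly → Orton → Kelso = 32 km.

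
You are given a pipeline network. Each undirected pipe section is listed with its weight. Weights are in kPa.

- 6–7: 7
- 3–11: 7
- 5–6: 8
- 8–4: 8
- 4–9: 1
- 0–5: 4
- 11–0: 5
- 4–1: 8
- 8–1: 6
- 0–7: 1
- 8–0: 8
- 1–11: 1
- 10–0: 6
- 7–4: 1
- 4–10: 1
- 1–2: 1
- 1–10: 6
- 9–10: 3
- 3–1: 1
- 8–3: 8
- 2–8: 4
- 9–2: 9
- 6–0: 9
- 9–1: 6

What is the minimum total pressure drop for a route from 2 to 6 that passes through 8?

20 kPa

Shortest 2→8: 2–8 = 4
Shortest 8→6: 8–0–7–6 = 16
Total via 8: 4 + 16 = 20 kPa.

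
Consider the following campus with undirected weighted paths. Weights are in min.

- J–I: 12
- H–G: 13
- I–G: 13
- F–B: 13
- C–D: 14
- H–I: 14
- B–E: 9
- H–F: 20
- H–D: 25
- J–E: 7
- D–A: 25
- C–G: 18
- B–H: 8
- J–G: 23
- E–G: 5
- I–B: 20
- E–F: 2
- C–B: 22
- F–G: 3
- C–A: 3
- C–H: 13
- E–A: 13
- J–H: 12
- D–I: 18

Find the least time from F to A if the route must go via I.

Shortest F→I: F → G → I = 16
Shortest I→A: I → H → C → A = 30
Total via I: 16 + 30 = 46 min.

46 min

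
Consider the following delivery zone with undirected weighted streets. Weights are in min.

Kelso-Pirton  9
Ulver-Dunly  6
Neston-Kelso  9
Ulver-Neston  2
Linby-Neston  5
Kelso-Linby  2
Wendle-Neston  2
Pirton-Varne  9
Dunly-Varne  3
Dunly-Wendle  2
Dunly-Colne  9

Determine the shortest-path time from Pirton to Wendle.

Candidate routes:
Pirton → Kelso → Neston → Wendle: 9+9+2 = 20
Pirton → Kelso → Linby → Neston → Wendle: 9+2+5+2 = 18
Pirton → Varne → Dunly → Wendle: 9+3+2 = 14
Cheapest is Pirton → Varne → Dunly → Wendle at 14 min.

14 min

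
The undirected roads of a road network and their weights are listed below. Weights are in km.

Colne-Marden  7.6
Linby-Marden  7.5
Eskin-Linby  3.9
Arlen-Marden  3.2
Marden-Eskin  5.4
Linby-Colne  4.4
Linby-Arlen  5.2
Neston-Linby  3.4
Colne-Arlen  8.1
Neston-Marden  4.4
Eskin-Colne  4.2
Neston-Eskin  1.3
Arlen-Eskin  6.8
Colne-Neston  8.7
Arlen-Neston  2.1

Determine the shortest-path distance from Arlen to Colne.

Enumerating some paths:
Arlen - Linby - Colne: 5.2+4.4 = 9.6
Arlen - Colne: 8.1 = 8.1
Arlen - Neston - Eskin - Colne: 2.1+1.3+4.2 = 7.6
The minimum is 7.6 km via Arlen - Neston - Eskin - Colne.

7.6 km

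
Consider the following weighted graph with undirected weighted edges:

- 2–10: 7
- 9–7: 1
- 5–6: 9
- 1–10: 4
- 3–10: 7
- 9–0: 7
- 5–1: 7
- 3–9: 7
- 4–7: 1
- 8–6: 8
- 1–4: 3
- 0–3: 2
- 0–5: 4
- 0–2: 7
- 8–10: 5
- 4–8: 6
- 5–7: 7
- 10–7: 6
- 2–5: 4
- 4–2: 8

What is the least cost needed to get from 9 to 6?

Candidate routes:
9–7–4–8–6: 1+1+6+8 = 16
9–7–5–6: 1+7+9 = 17
9–7–10–8–6: 1+6+5+8 = 20
Cheapest is 9–7–4–8–6 at 16.

16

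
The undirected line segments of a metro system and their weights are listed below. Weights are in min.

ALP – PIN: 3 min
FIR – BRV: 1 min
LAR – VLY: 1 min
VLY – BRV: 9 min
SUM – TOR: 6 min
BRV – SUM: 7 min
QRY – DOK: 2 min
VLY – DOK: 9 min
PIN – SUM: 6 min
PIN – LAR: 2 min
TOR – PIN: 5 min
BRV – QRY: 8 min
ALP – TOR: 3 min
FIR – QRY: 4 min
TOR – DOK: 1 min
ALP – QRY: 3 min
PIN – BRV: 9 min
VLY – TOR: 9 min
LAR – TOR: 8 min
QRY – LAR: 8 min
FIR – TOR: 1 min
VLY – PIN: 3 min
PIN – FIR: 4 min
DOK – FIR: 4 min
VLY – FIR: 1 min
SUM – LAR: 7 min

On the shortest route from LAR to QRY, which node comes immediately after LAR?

VLY

Compare a few routes:
LAR - VLY - FIR - DOK - QRY: 1+1+4+2 = 8
LAR - VLY - FIR - QRY: 1+1+4 = 6
LAR - PIN - ALP - QRY: 2+3+3 = 8
Cheapest is LAR - VLY - FIR - QRY at 6 min.
So from LAR the first move is to VLY.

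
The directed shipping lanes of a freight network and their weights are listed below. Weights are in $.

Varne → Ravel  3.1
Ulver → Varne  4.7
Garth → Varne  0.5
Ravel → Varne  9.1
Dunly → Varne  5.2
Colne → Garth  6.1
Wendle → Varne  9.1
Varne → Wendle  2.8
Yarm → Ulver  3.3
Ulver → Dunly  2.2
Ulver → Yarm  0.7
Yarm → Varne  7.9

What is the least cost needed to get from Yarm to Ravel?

Settle nodes by increasing distance from Yarm:
Yarm: 0
Ulver: 3.3  (via Yarm)
Dunly: 5.5  (via Ulver)
Varne: 7.9  (via Yarm)
Wendle: 10.7  (via Varne)
Ravel: 11  (via Varne)
Shortest route: Yarm → Varne → Ravel = $11.

$11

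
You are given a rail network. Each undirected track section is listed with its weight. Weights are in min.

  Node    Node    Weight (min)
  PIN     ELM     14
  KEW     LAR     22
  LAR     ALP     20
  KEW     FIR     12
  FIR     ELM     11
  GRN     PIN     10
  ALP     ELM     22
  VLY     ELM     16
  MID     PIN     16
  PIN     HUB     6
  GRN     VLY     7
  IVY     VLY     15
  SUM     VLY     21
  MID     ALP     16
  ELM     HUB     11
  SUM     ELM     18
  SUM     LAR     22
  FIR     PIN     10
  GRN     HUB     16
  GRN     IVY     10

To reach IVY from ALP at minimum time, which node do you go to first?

MID

Enumerating some paths:
ALP → ELM → VLY → IVY: 22+16+15 = 53
ALP → ELM → VLY → GRN → IVY: 22+16+7+10 = 55
ALP → MID → PIN → GRN → IVY: 16+16+10+10 = 52
The minimum is 52 min via ALP → MID → PIN → GRN → IVY.
So from ALP the first move is to MID.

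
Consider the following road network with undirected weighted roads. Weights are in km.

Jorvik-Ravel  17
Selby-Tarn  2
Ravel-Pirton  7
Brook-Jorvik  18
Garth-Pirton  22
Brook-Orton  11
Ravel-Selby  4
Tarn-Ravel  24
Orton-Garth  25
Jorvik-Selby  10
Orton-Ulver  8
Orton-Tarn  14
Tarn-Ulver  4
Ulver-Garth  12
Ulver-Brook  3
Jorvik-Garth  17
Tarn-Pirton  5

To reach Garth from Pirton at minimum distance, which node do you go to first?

Candidate routes:
Pirton → Tarn → Ulver → Garth: 5+4+12 = 21
Pirton → Garth: 22 = 22
Cheapest is Pirton → Tarn → Ulver → Garth at 21 km.
So from Pirton the first move is to Tarn.

Tarn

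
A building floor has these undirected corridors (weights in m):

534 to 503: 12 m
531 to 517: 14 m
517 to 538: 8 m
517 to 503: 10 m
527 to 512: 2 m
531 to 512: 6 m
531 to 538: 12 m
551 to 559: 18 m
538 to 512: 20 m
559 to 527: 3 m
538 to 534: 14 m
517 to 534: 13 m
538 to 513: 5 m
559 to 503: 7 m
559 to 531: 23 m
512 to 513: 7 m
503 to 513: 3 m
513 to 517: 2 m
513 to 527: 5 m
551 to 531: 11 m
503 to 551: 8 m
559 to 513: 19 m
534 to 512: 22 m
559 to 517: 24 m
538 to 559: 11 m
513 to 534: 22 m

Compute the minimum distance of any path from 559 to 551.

15 m

Compare a few routes:
559 - 527 - 513 - 503 - 551: 3+5+3+8 = 19
559 - 503 - 551: 7+8 = 15
559 - 551: 18 = 18
Cheapest is 559 - 503 - 551 at 15 m.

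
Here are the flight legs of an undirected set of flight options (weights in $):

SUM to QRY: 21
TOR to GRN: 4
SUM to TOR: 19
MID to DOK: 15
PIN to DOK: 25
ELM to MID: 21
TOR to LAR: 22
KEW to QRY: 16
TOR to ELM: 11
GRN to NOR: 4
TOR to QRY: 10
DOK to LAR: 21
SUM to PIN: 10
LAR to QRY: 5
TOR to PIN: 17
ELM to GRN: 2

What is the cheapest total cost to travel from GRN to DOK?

$38

Shortest distances from GRN:
GRN: 0
ELM: 2  (via GRN)
NOR: 4  (via GRN)
TOR: 4  (via GRN)
QRY: 14  (via TOR)
LAR: 19  (via QRY)
PIN: 21  (via TOR)
MID: 23  (via ELM)
SUM: 23  (via TOR)
KEW: 30  (via QRY)
DOK: 38  (via MID)
Shortest route: GRN–ELM–MID–DOK = $38.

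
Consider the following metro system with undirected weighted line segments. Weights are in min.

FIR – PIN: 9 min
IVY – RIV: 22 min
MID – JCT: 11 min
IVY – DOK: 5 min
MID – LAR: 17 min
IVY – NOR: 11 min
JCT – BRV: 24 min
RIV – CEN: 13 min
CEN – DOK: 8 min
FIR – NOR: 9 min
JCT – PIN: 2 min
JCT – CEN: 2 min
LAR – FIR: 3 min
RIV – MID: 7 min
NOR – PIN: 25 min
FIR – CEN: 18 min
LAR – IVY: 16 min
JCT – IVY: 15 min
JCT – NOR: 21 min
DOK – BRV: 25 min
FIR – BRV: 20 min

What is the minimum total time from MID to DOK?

Enumerating some paths:
MID - JCT - CEN - DOK: 11+2+8 = 21
MID - JCT - IVY - DOK: 11+15+5 = 31
MID - RIV - CEN - DOK: 7+13+8 = 28
The minimum is 21 min via MID - JCT - CEN - DOK.

21 min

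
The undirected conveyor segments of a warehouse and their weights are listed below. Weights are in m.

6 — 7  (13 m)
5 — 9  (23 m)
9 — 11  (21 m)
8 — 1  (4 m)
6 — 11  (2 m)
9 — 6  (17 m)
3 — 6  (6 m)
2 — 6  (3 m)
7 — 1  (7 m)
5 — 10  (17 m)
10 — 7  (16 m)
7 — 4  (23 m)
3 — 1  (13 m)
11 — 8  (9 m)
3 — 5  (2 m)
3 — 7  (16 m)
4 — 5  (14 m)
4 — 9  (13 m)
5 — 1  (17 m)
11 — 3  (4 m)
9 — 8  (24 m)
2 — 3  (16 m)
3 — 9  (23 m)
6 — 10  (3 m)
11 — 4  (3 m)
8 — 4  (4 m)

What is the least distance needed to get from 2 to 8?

Settle nodes by increasing distance from 2:
2: 0
6: 3  (via 2)
11: 5  (via 6)
10: 6  (via 6)
4: 8  (via 11)
3: 9  (via 6)
5: 11  (via 3)
8: 12  (via 4)
Shortest route: 2–6–11–4–8 = 12 m.

12 m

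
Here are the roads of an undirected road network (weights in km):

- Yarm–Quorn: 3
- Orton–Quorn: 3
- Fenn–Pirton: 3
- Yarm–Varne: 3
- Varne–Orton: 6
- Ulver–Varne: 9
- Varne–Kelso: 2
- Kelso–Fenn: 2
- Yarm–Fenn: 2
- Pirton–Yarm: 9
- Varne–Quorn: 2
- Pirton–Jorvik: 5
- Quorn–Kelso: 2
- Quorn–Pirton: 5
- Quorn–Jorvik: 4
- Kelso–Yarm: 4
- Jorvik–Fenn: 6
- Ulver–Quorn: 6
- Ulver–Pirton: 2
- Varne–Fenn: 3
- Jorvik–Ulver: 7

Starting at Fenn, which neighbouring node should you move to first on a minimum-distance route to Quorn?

Kelso

Candidate routes:
Fenn → Kelso → Quorn: 2+2 = 4
Fenn → Varne → Quorn: 3+2 = 5
Cheapest is Fenn → Kelso → Quorn at 4 km.
So from Fenn the first move is to Kelso.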